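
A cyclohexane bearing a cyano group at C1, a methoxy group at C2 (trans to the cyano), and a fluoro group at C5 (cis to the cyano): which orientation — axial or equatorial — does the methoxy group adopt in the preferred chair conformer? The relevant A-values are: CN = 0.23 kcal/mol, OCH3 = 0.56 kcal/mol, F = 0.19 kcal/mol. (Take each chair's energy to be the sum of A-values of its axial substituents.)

Chair I (cyano axial, methoxy axial, fluoro axial): E = 0.98 kcal/mol.
Chair II (cyano equatorial, methoxy equatorial, fluoro equatorial): E = 0.00 kcal/mol.
Chair II is the more stable (lower-energy) conformer, and in that chair the methoxy group is equatorial.

equatorial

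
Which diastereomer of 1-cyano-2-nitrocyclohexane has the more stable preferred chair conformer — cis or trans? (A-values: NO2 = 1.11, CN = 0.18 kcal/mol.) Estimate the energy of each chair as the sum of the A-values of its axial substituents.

trans

At 1,2 positions (parity opposite): cis → (a,e or e,a); trans → (e,e or a,a).
Best chair for cis: E = 0.18 kcal/mol; best chair for trans: E = 0.00 kcal/mol.
The trans isomer is lower by 0.18 kcal/mol.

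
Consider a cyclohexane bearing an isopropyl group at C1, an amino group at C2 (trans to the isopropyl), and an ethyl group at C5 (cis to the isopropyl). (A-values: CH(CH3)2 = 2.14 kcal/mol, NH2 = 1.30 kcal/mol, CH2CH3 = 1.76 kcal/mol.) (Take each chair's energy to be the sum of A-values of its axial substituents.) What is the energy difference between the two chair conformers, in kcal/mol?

Chair I (isopropyl axial, amino axial, ethyl axial): E = 5.20 kcal/mol.
Chair II (isopropyl equatorial, amino equatorial, ethyl equatorial): E = 0.00 kcal/mol.
ΔE = 5.20 − 0.00 = 5.20 kcal/mol; chair II is more stable.

5.20 kcal/mol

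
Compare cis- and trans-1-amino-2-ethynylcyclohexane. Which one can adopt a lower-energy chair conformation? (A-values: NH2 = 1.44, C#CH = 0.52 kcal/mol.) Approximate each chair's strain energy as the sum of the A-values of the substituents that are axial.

trans

At 1,2 positions (parity opposite): cis → (a,e or e,a); trans → (e,e or a,a).
Best chair for cis: E = 0.52 kcal/mol; best chair for trans: E = 0.00 kcal/mol.
The trans isomer is lower by 0.52 kcal/mol.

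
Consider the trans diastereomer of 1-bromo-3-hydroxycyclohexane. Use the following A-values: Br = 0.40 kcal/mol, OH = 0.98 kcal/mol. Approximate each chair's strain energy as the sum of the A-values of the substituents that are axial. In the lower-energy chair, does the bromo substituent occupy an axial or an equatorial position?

axial

C1 and C3 have the same parity, so for the trans isomer the two substituents are one axial and one equatorial in each chair.
Chair I (bromo axial, hydroxyl equatorial): E = 0.40 kcal/mol.
Chair II (bromo equatorial, hydroxyl axial): E = 0.98 kcal/mol.
Chair I is the more stable (lower-energy) conformer, and in that chair the bromo group is axial.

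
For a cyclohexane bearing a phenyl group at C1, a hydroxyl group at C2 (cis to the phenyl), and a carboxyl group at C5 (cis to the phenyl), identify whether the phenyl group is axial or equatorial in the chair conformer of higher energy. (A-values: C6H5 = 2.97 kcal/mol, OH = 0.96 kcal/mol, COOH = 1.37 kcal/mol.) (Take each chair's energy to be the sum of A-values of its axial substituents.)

axial

Chair I (phenyl axial, hydroxyl equatorial, carboxyl axial): E = 4.34 kcal/mol.
Chair II (phenyl equatorial, hydroxyl axial, carboxyl equatorial): E = 0.96 kcal/mol.
Chair I is the less stable (higher-energy) conformer, and in that chair the phenyl group is axial.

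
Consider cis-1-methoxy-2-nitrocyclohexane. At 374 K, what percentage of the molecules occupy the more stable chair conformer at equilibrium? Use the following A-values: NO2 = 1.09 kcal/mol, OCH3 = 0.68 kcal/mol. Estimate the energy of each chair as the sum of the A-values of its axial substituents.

63.5%

C1 and C2 have opposite parity, so for the cis isomer the two substituents are one axial and one equatorial in each chair.
Chair I (nitro axial, methoxy equatorial): E = 1.09 kcal/mol; chair II (nitro equatorial, methoxy axial): E = 0.68 kcal/mol.
ΔG = 0.41 kcal/mol between the two chairs.
K = exp(ΔG/RT) with R = 1.987×10⁻³ kcal mol⁻¹ K⁻¹ and T = 374 K gives K ≈ 1.74.
Fraction in the lower-energy chair = K/(K+1) = 63.5%.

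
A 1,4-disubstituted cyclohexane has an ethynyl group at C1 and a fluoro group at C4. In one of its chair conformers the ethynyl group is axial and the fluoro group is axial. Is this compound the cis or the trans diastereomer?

C1 and C4 have opposite parity, so their axial bonds point in opposite directions.
With opposite-parity carbons, two substituents on the same face are one axial and one equatorial; opposite faces give both axial or both equatorial.
Here the groups are axial/axial → opposite face → trans.

trans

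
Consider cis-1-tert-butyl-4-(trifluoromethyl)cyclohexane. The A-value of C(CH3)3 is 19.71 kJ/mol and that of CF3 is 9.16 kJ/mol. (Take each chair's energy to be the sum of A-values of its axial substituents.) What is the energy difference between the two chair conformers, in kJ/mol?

C1 and C4 have opposite parity, so for the cis isomer the two substituents are one axial and one equatorial in each chair.
Chair I (tert-butyl axial, trifluoromethyl equatorial): E = 19.71 kJ/mol.
Chair II (tert-butyl equatorial, trifluoromethyl axial): E = 9.16 kJ/mol.
ΔE = 19.71 − 9.16 = 10.55 kJ/mol; chair II is more stable.

10.55 kJ/mol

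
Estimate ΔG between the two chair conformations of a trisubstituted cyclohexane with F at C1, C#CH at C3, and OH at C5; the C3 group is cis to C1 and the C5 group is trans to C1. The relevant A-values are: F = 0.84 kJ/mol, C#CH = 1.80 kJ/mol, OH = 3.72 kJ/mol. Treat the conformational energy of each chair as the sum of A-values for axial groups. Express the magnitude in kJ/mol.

1.08 kJ/mol

Chair I (fluoro axial, ethynyl axial, hydroxyl equatorial): E = 2.64 kJ/mol.
Chair II (fluoro equatorial, ethynyl equatorial, hydroxyl axial): E = 3.72 kJ/mol.
ΔE = 3.72 − 2.64 = 1.08 kJ/mol; chair I is more stable.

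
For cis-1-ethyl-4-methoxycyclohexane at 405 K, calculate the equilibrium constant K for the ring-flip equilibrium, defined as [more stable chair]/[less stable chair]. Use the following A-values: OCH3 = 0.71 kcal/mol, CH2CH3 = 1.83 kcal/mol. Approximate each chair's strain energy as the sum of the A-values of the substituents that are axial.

K ≈ 4.02

C1 and C4 have opposite parity, so for the cis isomer the two substituents are one axial and one equatorial in each chair.
Chair I (methoxy axial, ethyl equatorial): E = 0.71 kcal/mol; chair II (methoxy equatorial, ethyl axial): E = 1.83 kcal/mol.
ΔG = 1.12 kcal/mol between the two chairs.
K = exp(ΔG/RT) with R = 1.987×10⁻³ kcal mol⁻¹ K⁻¹ and T = 405 K gives K ≈ 4.02.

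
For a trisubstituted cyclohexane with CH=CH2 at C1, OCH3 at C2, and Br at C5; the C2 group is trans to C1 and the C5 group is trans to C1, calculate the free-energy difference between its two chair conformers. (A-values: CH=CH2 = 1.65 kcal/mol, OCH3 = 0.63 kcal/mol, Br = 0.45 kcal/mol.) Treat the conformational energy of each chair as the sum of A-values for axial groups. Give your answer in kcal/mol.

1.83 kcal/mol

Chair I (vinyl axial, methoxy axial, bromo equatorial): E = 2.28 kcal/mol.
Chair II (vinyl equatorial, methoxy equatorial, bromo axial): E = 0.45 kcal/mol.
ΔE = 2.28 − 0.45 = 1.83 kcal/mol; chair II is more stable.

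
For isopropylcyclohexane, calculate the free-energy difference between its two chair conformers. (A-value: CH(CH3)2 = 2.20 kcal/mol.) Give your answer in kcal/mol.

2.20 kcal/mol

A monosubstituted cyclohexane has one chair with the isopropyl group axial (E = A = 2.20 kcal/mol) and one with it equatorial (E = 0).
ΔE = 2.20 − 0 = 2.20 kcal/mol.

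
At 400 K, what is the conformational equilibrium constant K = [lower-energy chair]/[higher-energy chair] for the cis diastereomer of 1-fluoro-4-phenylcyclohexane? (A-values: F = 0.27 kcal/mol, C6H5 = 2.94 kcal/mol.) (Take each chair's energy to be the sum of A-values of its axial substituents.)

K ≈ 28.8

C1 and C4 have opposite parity, so for the cis isomer the two substituents are one axial and one equatorial in each chair.
Chair I (fluoro axial, phenyl equatorial): E = 0.27 kcal/mol; chair II (fluoro equatorial, phenyl axial): E = 2.94 kcal/mol.
ΔG = 2.67 kcal/mol between the two chairs.
K = exp(ΔG/RT) with R = 1.987×10⁻³ kcal mol⁻¹ K⁻¹ and T = 400 K gives K ≈ 28.8.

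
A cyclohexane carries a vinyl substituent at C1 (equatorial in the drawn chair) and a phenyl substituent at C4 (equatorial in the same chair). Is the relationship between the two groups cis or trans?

trans

C1 and C4 have opposite parity, so their axial bonds point in opposite directions.
With opposite-parity carbons, two substituents on the same face are one axial and one equatorial; opposite faces give both axial or both equatorial.
Here the groups are equatorial/equatorial → opposite face → trans.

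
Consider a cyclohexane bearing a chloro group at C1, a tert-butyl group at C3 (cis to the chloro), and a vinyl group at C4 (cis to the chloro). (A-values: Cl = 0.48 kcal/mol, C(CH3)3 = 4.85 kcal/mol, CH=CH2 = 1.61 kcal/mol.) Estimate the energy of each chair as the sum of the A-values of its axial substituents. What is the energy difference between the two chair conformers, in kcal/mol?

Chair I (chloro axial, tert-butyl axial, vinyl equatorial): E = 5.33 kcal/mol.
Chair II (chloro equatorial, tert-butyl equatorial, vinyl axial): E = 1.61 kcal/mol.
ΔE = 5.33 − 1.61 = 3.72 kcal/mol; chair II is more stable.

3.72 kcal/mol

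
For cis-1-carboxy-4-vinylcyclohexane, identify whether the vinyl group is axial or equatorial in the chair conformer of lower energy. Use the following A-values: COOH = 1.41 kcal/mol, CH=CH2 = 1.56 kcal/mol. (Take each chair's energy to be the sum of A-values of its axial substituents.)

equatorial

C1 and C4 have opposite parity, so for the cis isomer the two substituents are one axial and one equatorial in each chair.
Chair I (carboxyl axial, vinyl equatorial): E = 1.41 kcal/mol.
Chair II (carboxyl equatorial, vinyl axial): E = 1.56 kcal/mol.
Chair I is the more stable (lower-energy) conformer, and in that chair the vinyl group is equatorial.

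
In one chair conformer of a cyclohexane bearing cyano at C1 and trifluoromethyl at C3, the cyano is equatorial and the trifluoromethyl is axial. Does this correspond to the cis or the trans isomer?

trans

C1 and C3 have the same parity, so their axial bonds point in the same direction.
With same-parity carbons, two substituents on the same face are both axial or both equatorial; opposite faces give one of each.
Here the groups are equatorial/axial → opposite face → trans.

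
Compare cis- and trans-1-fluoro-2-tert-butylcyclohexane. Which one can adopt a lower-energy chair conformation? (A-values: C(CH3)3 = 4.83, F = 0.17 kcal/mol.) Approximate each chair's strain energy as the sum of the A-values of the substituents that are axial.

trans

At 1,2 positions (parity opposite): cis → (a,e or e,a); trans → (e,e or a,a).
Best chair for cis: E = 0.17 kcal/mol; best chair for trans: E = 0.00 kcal/mol.
The trans isomer is lower by 0.17 kcal/mol.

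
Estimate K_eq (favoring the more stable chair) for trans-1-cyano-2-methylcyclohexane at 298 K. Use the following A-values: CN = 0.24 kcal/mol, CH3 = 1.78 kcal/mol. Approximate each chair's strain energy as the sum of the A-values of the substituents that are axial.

K ≈ 30.3

C1 and C2 have opposite parity, so for the trans isomer the two substituents are e,e in one chair and a,a in the other.
Chair I (cyano axial, methyl axial): E = 2.02 kcal/mol; chair II (cyano equatorial, methyl equatorial): E = 0.00 kcal/mol.
ΔG = 2.02 kcal/mol between the two chairs.
K = exp(ΔG/RT) with R = 1.987×10⁻³ kcal mol⁻¹ K⁻¹ and T = 298 K gives K ≈ 30.3.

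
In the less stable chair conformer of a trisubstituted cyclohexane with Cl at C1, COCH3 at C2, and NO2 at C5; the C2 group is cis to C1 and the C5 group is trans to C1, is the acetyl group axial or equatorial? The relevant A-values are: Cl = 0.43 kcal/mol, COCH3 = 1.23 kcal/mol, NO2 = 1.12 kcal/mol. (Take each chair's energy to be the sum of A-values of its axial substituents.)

axial

Chair I (chloro axial, acetyl equatorial, nitro equatorial): E = 0.43 kcal/mol.
Chair II (chloro equatorial, acetyl axial, nitro axial): E = 2.35 kcal/mol.
Chair II is the less stable (higher-energy) conformer, and in that chair the acetyl group is axial.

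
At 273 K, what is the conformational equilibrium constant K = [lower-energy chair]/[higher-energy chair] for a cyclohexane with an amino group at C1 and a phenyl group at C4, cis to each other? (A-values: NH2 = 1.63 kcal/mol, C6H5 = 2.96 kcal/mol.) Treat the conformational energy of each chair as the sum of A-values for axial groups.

K ≈ 11.6

C1 and C4 have opposite parity, so for the cis isomer the two substituents are one axial and one equatorial in each chair.
Chair I (amino axial, phenyl equatorial): E = 1.63 kcal/mol; chair II (amino equatorial, phenyl axial): E = 2.96 kcal/mol.
ΔG = 1.33 kcal/mol between the two chairs.
K = exp(ΔG/RT) with R = 1.987×10⁻³ kcal mol⁻¹ K⁻¹ and T = 273 K gives K ≈ 11.6.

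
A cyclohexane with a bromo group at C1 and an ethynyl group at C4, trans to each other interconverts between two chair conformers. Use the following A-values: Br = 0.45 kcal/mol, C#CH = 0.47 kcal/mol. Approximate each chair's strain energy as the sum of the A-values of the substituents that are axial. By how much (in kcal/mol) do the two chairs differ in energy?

C1 and C4 have opposite parity, so for the trans isomer the two substituents are e,e in one chair and a,a in the other.
Chair I (bromo axial, ethynyl axial): E = 0.92 kcal/mol.
Chair II (bromo equatorial, ethynyl equatorial): E = 0.00 kcal/mol.
ΔE = 0.92 − 0.00 = 0.92 kcal/mol; chair II is more stable.

0.92 kcal/mol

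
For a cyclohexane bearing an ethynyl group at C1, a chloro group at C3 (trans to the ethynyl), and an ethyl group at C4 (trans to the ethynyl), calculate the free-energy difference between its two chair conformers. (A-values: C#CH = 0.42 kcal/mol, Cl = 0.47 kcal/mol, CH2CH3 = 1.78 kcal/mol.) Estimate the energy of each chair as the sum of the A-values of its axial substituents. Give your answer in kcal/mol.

Chair I (ethynyl axial, chloro equatorial, ethyl axial): E = 2.20 kcal/mol.
Chair II (ethynyl equatorial, chloro axial, ethyl equatorial): E = 0.47 kcal/mol.
ΔE = 2.20 − 0.47 = 1.73 kcal/mol; chair II is more stable.

1.73 kcal/mol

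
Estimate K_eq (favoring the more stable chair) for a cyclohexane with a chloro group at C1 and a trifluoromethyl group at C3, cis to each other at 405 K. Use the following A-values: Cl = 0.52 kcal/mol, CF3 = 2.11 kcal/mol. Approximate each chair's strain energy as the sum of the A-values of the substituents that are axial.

K ≈ 26.3

C1 and C3 have the same parity, so for the cis isomer the two substituents are e,e in one chair and a,a in the other.
Chair I (chloro axial, trifluoromethyl axial): E = 2.63 kcal/mol; chair II (chloro equatorial, trifluoromethyl equatorial): E = 0.00 kcal/mol.
ΔG = 2.63 kcal/mol between the two chairs.
K = exp(ΔG/RT) with R = 1.987×10⁻³ kcal mol⁻¹ K⁻¹ and T = 405 K gives K ≈ 26.3.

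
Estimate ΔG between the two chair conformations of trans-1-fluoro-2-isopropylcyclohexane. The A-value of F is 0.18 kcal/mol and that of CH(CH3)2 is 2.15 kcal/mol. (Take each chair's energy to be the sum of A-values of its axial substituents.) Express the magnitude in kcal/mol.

2.33 kcal/mol

C1 and C2 have opposite parity, so for the trans isomer the two substituents are e,e in one chair and a,a in the other.
Chair I (fluoro axial, isopropyl axial): E = 2.33 kcal/mol.
Chair II (fluoro equatorial, isopropyl equatorial): E = 0.00 kcal/mol.
ΔE = 2.33 − 0.00 = 2.33 kcal/mol; chair II is more stable.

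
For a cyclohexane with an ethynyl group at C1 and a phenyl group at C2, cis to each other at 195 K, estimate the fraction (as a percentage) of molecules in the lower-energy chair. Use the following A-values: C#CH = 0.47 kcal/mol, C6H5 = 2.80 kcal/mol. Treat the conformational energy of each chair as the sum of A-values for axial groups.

C1 and C2 have opposite parity, so for the cis isomer the two substituents are one axial and one equatorial in each chair.
Chair I (ethynyl axial, phenyl equatorial): E = 0.47 kcal/mol; chair II (ethynyl equatorial, phenyl axial): E = 2.80 kcal/mol.
ΔG = 2.33 kcal/mol between the two chairs.
K = exp(ΔG/RT) with R = 1.987×10⁻³ kcal mol⁻¹ K⁻¹ and T = 195 K gives K ≈ 409.
Fraction in the lower-energy chair = K/(K+1) = 99.8%.

99.8%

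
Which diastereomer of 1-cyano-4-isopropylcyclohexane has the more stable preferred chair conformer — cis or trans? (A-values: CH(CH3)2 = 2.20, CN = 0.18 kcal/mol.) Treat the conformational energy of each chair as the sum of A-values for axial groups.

trans

At 1,4 positions (parity opposite): cis → (a,e or e,a); trans → (e,e or a,a).
Best chair for cis: E = 0.18 kcal/mol; best chair for trans: E = 0.00 kcal/mol.
The trans isomer is lower by 0.18 kcal/mol.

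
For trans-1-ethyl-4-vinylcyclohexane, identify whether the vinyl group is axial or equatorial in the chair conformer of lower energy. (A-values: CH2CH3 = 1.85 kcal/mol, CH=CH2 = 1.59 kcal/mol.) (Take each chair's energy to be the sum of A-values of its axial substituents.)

equatorial

C1 and C4 have opposite parity, so for the trans isomer the two substituents are e,e in one chair and a,a in the other.
Chair I (ethyl axial, vinyl axial): E = 3.44 kcal/mol.
Chair II (ethyl equatorial, vinyl equatorial): E = 0.00 kcal/mol.
Chair II is the more stable (lower-energy) conformer, and in that chair the vinyl group is equatorial.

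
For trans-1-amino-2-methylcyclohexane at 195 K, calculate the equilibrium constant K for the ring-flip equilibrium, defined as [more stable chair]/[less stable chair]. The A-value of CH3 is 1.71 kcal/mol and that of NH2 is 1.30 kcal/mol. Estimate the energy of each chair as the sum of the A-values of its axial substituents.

C1 and C2 have opposite parity, so for the trans isomer the two substituents are e,e in one chair and a,a in the other.
Chair I (methyl axial, amino axial): E = 3.01 kcal/mol; chair II (methyl equatorial, amino equatorial): E = 0.00 kcal/mol.
ΔG = 3.01 kcal/mol between the two chairs.
K = exp(ΔG/RT) with R = 1.987×10⁻³ kcal mol⁻¹ K⁻¹ and T = 195 K gives K ≈ 2.36e+03.

K ≈ 2365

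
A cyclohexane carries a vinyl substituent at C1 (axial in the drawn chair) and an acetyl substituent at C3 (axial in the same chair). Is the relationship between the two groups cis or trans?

C1 and C3 have the same parity, so their axial bonds point in the same direction.
With same-parity carbons, two substituents on the same face are both axial or both equatorial; opposite faces give one of each.
Here the groups are axial/axial → same face → cis.

cis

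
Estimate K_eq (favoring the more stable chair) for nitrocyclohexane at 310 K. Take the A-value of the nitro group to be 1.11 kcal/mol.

One chair has the nitro group axial (E = 1.11 kcal/mol) and the other has it equatorial (E = 0).
ΔG = 1.11 kcal/mol between the two chairs.
K = exp(ΔG/RT) with R = 1.987×10⁻³ kcal mol⁻¹ K⁻¹ and T = 310 K gives K ≈ 6.06.

K ≈ 6.06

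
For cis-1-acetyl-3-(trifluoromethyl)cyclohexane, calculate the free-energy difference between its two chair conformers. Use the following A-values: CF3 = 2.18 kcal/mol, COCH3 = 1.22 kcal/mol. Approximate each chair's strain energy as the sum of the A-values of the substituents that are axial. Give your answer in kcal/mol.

C1 and C3 have the same parity, so for the cis isomer the two substituents are e,e in one chair and a,a in the other.
Chair I (trifluoromethyl axial, acetyl axial): E = 3.40 kcal/mol.
Chair II (trifluoromethyl equatorial, acetyl equatorial): E = 0.00 kcal/mol.
ΔE = 3.40 − 0.00 = 3.40 kcal/mol; chair II is more stable.

3.40 kcal/mol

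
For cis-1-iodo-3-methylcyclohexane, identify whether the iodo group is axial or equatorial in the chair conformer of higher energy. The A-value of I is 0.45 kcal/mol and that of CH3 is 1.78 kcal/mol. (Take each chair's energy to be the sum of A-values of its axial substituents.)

axial

C1 and C3 have the same parity, so for the cis isomer the two substituents are e,e in one chair and a,a in the other.
Chair I (iodo axial, methyl axial): E = 2.23 kcal/mol.
Chair II (iodo equatorial, methyl equatorial): E = 0.00 kcal/mol.
Chair I is the less stable (higher-energy) conformer, and in that chair the iodo group is axial.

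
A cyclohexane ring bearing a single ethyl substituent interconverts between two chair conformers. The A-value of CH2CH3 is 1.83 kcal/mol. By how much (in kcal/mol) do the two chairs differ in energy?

A monosubstituted cyclohexane has one chair with the ethyl group axial (E = A = 1.83 kcal/mol) and one with it equatorial (E = 0).
ΔE = 1.83 − 0 = 1.83 kcal/mol.

1.83 kcal/mol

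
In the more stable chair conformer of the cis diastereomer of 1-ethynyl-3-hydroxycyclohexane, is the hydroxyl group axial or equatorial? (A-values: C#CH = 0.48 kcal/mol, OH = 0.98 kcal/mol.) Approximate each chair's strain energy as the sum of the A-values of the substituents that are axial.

C1 and C3 have the same parity, so for the cis isomer the two substituents are e,e in one chair and a,a in the other.
Chair I (ethynyl axial, hydroxyl axial): E = 1.46 kcal/mol.
Chair II (ethynyl equatorial, hydroxyl equatorial): E = 0.00 kcal/mol.
Chair II is the more stable (lower-energy) conformer, and in that chair the hydroxyl group is equatorial.

equatorial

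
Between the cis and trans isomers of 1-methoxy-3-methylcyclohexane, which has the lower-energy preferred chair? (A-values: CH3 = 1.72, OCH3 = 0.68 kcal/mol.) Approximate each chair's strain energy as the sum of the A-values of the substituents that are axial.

cis

At 1,3 positions (parity same): cis → (e,e or a,a); trans → (a,e or e,a).
Best chair for cis: E = 0.00 kcal/mol; best chair for trans: E = 0.68 kcal/mol.
The cis isomer is lower by 0.68 kcal/mol.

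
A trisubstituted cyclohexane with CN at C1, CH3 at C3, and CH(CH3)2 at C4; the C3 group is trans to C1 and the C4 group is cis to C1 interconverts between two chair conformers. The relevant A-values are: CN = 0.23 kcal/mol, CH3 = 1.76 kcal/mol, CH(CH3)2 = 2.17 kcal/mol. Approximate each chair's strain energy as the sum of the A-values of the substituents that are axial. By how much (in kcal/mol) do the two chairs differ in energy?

Chair I (cyano axial, methyl equatorial, isopropyl equatorial): E = 0.23 kcal/mol.
Chair II (cyano equatorial, methyl axial, isopropyl axial): E = 3.93 kcal/mol.
ΔE = 3.93 − 0.23 = 3.70 kcal/mol; chair I is more stable.

3.70 kcal/mol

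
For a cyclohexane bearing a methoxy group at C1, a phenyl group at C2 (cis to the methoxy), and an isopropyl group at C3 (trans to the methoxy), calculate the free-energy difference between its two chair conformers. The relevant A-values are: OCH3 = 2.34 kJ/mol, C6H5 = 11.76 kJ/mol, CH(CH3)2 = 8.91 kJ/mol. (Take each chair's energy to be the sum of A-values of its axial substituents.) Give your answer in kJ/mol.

Chair I (methoxy axial, phenyl equatorial, isopropyl equatorial): E = 2.34 kJ/mol.
Chair II (methoxy equatorial, phenyl axial, isopropyl axial): E = 20.67 kJ/mol.
ΔE = 20.67 − 2.34 = 18.33 kJ/mol; chair I is more stable.

18.33 kJ/mol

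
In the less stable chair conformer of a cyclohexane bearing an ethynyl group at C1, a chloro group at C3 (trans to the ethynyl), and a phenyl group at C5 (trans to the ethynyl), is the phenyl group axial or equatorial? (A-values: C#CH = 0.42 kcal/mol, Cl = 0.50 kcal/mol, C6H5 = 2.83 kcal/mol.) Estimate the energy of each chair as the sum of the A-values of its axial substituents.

axial

Chair I (ethynyl axial, chloro equatorial, phenyl equatorial): E = 0.42 kcal/mol.
Chair II (ethynyl equatorial, chloro axial, phenyl axial): E = 3.33 kcal/mol.
Chair II is the less stable (higher-energy) conformer, and in that chair the phenyl group is axial.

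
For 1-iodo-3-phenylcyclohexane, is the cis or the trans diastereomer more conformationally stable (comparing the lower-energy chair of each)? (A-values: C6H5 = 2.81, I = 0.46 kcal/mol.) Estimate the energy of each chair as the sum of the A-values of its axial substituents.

At 1,3 positions (parity same): cis → (e,e or a,a); trans → (a,e or e,a).
Best chair for cis: E = 0.00 kcal/mol; best chair for trans: E = 0.46 kcal/mol.
The cis isomer is lower by 0.46 kcal/mol.

cis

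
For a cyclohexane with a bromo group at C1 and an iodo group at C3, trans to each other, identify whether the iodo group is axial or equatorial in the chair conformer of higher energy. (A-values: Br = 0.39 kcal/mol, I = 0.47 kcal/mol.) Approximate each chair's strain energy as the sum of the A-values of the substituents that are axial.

axial

C1 and C3 have the same parity, so for the trans isomer the two substituents are one axial and one equatorial in each chair.
Chair I (bromo axial, iodo equatorial): E = 0.39 kcal/mol.
Chair II (bromo equatorial, iodo axial): E = 0.47 kcal/mol.
Chair II is the less stable (higher-energy) conformer, and in that chair the iodo group is axial.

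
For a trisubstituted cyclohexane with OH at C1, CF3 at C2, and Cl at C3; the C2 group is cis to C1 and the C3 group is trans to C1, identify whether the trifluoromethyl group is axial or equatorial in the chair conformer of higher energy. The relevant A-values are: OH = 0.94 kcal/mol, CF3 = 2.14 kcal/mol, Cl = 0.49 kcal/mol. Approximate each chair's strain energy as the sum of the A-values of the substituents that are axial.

axial

Chair I (hydroxyl axial, trifluoromethyl equatorial, chloro equatorial): E = 0.94 kcal/mol.
Chair II (hydroxyl equatorial, trifluoromethyl axial, chloro axial): E = 2.63 kcal/mol.
Chair II is the less stable (higher-energy) conformer, and in that chair the trifluoromethyl group is axial.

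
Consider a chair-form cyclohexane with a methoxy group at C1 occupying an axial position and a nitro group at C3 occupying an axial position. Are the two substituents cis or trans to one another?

C1 and C3 have the same parity, so their axial bonds point in the same direction.
With same-parity carbons, two substituents on the same face are both axial or both equatorial; opposite faces give one of each.
Here the groups are axial/axial → same face → cis.

cis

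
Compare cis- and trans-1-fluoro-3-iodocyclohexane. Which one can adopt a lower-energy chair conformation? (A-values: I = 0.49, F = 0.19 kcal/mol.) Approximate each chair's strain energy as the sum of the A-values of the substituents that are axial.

At 1,3 positions (parity same): cis → (e,e or a,a); trans → (a,e or e,a).
Best chair for cis: E = 0.00 kcal/mol; best chair for trans: E = 0.19 kcal/mol.
The cis isomer is lower by 0.19 kcal/mol.

cis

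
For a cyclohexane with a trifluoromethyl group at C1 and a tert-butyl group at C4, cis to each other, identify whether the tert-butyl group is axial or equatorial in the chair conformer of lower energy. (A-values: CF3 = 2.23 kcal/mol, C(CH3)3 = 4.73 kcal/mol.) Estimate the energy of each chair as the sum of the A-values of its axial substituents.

equatorial

C1 and C4 have opposite parity, so for the cis isomer the two substituents are one axial and one equatorial in each chair.
Chair I (trifluoromethyl axial, tert-butyl equatorial): E = 2.23 kcal/mol.
Chair II (trifluoromethyl equatorial, tert-butyl axial): E = 4.73 kcal/mol.
Chair I is the more stable (lower-energy) conformer, and in that chair the tert-butyl group is equatorial.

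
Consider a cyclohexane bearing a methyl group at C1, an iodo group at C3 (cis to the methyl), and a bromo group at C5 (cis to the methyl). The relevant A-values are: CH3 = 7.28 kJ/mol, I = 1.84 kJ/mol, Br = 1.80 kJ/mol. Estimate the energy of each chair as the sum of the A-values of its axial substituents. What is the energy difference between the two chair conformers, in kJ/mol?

Chair I (methyl axial, iodo axial, bromo axial): E = 10.92 kJ/mol.
Chair II (methyl equatorial, iodo equatorial, bromo equatorial): E = 0.00 kJ/mol.
ΔE = 10.92 − 0.00 = 10.92 kJ/mol; chair II is more stable.

10.92 kJ/mol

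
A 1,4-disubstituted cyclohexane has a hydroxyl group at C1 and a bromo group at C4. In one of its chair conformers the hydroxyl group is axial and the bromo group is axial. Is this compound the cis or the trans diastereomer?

C1 and C4 have opposite parity, so their axial bonds point in opposite directions.
With opposite-parity carbons, two substituents on the same face are one axial and one equatorial; opposite faces give both axial or both equatorial.
Here the groups are axial/axial → opposite face → trans.

trans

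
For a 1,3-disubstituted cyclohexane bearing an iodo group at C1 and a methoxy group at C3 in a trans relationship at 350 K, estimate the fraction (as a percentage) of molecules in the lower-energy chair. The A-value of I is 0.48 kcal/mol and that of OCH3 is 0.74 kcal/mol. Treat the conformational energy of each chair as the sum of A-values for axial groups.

C1 and C3 have the same parity, so for the trans isomer the two substituents are one axial and one equatorial in each chair.
Chair I (iodo axial, methoxy equatorial): E = 0.48 kcal/mol; chair II (iodo equatorial, methoxy axial): E = 0.74 kcal/mol.
ΔG = 0.26 kcal/mol between the two chairs.
K = exp(ΔG/RT) with R = 1.987×10⁻³ kcal mol⁻¹ K⁻¹ and T = 350 K gives K ≈ 1.45.
Fraction in the lower-energy chair = K/(K+1) = 59.2%.

59.2%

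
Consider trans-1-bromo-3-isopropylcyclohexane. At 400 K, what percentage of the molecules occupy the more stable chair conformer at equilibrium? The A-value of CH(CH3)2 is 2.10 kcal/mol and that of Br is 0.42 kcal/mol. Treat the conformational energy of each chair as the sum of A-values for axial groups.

89.2%

C1 and C3 have the same parity, so for the trans isomer the two substituents are one axial and one equatorial in each chair.
Chair I (isopropyl axial, bromo equatorial): E = 2.10 kcal/mol; chair II (isopropyl equatorial, bromo axial): E = 0.42 kcal/mol.
ΔG = 1.68 kcal/mol between the two chairs.
K = exp(ΔG/RT) with R = 1.987×10⁻³ kcal mol⁻¹ K⁻¹ and T = 400 K gives K ≈ 8.28.
Fraction in the lower-energy chair = K/(K+1) = 89.2%.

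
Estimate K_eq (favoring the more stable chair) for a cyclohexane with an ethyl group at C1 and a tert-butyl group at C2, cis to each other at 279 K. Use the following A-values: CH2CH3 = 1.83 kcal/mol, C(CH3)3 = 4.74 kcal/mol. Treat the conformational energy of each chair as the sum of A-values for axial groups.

K ≈ 190

C1 and C2 have opposite parity, so for the cis isomer the two substituents are one axial and one equatorial in each chair.
Chair I (ethyl axial, tert-butyl equatorial): E = 1.83 kcal/mol; chair II (ethyl equatorial, tert-butyl axial): E = 4.74 kcal/mol.
ΔG = 2.91 kcal/mol between the two chairs.
K = exp(ΔG/RT) with R = 1.987×10⁻³ kcal mol⁻¹ K⁻¹ and T = 279 K gives K ≈ 190.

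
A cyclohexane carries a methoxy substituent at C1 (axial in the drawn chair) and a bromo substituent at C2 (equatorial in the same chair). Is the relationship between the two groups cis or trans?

cis

C1 and C2 have opposite parity, so their axial bonds point in opposite directions.
With opposite-parity carbons, two substituents on the same face are one axial and one equatorial; opposite faces give both axial or both equatorial.
Here the groups are axial/equatorial → same face → cis.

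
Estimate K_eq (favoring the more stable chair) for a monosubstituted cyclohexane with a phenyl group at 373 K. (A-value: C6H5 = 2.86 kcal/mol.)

One chair has the phenyl group axial (E = 2.86 kcal/mol) and the other has it equatorial (E = 0).
ΔG = 2.86 kcal/mol between the two chairs.
K = exp(ΔG/RT) with R = 1.987×10⁻³ kcal mol⁻¹ K⁻¹ and T = 373 K gives K ≈ 47.4.

K ≈ 47.4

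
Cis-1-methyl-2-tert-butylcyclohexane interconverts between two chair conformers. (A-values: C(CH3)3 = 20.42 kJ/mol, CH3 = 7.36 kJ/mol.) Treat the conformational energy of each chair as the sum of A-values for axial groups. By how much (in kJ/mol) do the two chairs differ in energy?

C1 and C2 have opposite parity, so for the cis isomer the two substituents are one axial and one equatorial in each chair.
Chair I (tert-butyl axial, methyl equatorial): E = 20.42 kJ/mol.
Chair II (tert-butyl equatorial, methyl axial): E = 7.36 kJ/mol.
ΔE = 20.42 − 7.36 = 13.06 kJ/mol; chair II is more stable.

13.06 kJ/mol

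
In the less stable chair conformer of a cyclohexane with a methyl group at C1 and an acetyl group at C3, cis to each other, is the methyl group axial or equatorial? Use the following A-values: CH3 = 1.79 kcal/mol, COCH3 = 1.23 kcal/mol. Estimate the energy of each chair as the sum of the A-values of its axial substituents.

axial

C1 and C3 have the same parity, so for the cis isomer the two substituents are e,e in one chair and a,a in the other.
Chair I (methyl axial, acetyl axial): E = 3.02 kcal/mol.
Chair II (methyl equatorial, acetyl equatorial): E = 0.00 kcal/mol.
Chair I is the less stable (higher-energy) conformer, and in that chair the methyl group is axial.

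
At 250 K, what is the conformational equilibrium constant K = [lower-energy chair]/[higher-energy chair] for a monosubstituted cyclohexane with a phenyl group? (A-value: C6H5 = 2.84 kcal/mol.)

One chair has the phenyl group axial (E = 2.84 kcal/mol) and the other has it equatorial (E = 0).
ΔG = 2.84 kcal/mol between the two chairs.
K = exp(ΔG/RT) with R = 1.987×10⁻³ kcal mol⁻¹ K⁻¹ and T = 250 K gives K ≈ 304.

K ≈ 304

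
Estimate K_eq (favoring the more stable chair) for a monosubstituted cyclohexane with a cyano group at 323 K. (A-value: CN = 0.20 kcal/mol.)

K ≈ 1.37

One chair has the cyano group axial (E = 0.20 kcal/mol) and the other has it equatorial (E = 0).
ΔG = 0.20 kcal/mol between the two chairs.
K = exp(ΔG/RT) with R = 1.987×10⁻³ kcal mol⁻¹ K⁻¹ and T = 323 K gives K ≈ 1.37.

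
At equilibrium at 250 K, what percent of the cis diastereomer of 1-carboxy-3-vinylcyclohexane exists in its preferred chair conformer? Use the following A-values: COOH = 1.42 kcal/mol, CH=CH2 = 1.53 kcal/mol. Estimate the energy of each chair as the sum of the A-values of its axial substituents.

C1 and C3 have the same parity, so for the cis isomer the two substituents are e,e in one chair and a,a in the other.
Chair I (carboxyl axial, vinyl axial): E = 2.95 kcal/mol; chair II (carboxyl equatorial, vinyl equatorial): E = 0.00 kcal/mol.
ΔG = 2.95 kcal/mol between the two chairs.
K = exp(ΔG/RT) with R = 1.987×10⁻³ kcal mol⁻¹ K⁻¹ and T = 250 K gives K ≈ 379.
Fraction in the lower-energy chair = K/(K+1) = 99.7%.

99.7%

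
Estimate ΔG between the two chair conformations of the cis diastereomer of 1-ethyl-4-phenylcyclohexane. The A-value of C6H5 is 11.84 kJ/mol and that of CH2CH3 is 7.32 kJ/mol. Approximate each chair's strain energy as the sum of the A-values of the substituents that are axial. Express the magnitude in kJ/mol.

C1 and C4 have opposite parity, so for the cis isomer the two substituents are one axial and one equatorial in each chair.
Chair I (phenyl axial, ethyl equatorial): E = 11.84 kJ/mol.
Chair II (phenyl equatorial, ethyl axial): E = 7.32 kJ/mol.
ΔE = 11.84 − 7.32 = 4.52 kJ/mol; chair II is more stable.

4.52 kJ/mol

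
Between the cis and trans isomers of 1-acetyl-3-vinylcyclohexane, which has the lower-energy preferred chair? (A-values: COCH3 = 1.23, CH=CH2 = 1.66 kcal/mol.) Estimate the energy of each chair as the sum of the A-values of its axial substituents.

cis

At 1,3 positions (parity same): cis → (e,e or a,a); trans → (a,e or e,a).
Best chair for cis: E = 0.00 kcal/mol; best chair for trans: E = 1.23 kcal/mol.
The cis isomer is lower by 1.23 kcal/mol.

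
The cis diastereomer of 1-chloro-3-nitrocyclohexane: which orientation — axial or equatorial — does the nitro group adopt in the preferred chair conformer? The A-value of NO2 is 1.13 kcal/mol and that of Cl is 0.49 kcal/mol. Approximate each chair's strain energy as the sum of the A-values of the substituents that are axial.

equatorial

C1 and C3 have the same parity, so for the cis isomer the two substituents are e,e in one chair and a,a in the other.
Chair I (nitro axial, chloro axial): E = 1.62 kcal/mol.
Chair II (nitro equatorial, chloro equatorial): E = 0.00 kcal/mol.
Chair II is the more stable (lower-energy) conformer, and in that chair the nitro group is equatorial.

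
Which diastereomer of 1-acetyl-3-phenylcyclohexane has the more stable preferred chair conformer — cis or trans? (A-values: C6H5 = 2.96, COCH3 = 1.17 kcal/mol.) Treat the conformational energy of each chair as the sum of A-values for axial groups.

At 1,3 positions (parity same): cis → (e,e or a,a); trans → (a,e or e,a).
Best chair for cis: E = 0.00 kcal/mol; best chair for trans: E = 1.17 kcal/mol.
The cis isomer is lower by 1.17 kcal/mol.

cis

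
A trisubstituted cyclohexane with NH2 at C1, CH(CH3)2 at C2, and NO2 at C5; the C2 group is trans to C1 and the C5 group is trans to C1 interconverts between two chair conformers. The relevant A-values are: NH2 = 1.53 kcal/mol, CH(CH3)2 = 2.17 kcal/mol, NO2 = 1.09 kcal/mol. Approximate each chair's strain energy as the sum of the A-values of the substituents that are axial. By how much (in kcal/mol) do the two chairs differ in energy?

2.61 kcal/mol

Chair I (amino axial, isopropyl axial, nitro equatorial): E = 3.70 kcal/mol.
Chair II (amino equatorial, isopropyl equatorial, nitro axial): E = 1.09 kcal/mol.
ΔE = 3.70 − 1.09 = 2.61 kcal/mol; chair II is more stable.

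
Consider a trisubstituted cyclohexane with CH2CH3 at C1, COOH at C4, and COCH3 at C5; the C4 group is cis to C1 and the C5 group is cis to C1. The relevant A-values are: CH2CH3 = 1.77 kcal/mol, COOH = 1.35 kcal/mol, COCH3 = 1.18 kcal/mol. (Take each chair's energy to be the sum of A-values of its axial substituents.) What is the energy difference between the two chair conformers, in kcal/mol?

Chair I (ethyl axial, carboxyl equatorial, acetyl axial): E = 2.95 kcal/mol.
Chair II (ethyl equatorial, carboxyl axial, acetyl equatorial): E = 1.35 kcal/mol.
ΔE = 2.95 − 1.35 = 1.60 kcal/mol; chair II is more stable.

1.60 kcal/mol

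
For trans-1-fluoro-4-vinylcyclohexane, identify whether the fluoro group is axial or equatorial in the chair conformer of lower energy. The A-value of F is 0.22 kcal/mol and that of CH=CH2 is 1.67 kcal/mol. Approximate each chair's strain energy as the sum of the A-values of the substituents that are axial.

C1 and C4 have opposite parity, so for the trans isomer the two substituents are e,e in one chair and a,a in the other.
Chair I (fluoro axial, vinyl axial): E = 1.89 kcal/mol.
Chair II (fluoro equatorial, vinyl equatorial): E = 0.00 kcal/mol.
Chair II is the more stable (lower-energy) conformer, and in that chair the fluoro group is equatorial.

equatorial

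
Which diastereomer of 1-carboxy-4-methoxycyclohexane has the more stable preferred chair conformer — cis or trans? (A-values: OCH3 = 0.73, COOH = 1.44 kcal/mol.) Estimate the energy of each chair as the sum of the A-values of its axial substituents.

At 1,4 positions (parity opposite): cis → (a,e or e,a); trans → (e,e or a,a).
Best chair for cis: E = 0.73 kcal/mol; best chair for trans: E = 0.00 kcal/mol.
The trans isomer is lower by 0.73 kcal/mol.

trans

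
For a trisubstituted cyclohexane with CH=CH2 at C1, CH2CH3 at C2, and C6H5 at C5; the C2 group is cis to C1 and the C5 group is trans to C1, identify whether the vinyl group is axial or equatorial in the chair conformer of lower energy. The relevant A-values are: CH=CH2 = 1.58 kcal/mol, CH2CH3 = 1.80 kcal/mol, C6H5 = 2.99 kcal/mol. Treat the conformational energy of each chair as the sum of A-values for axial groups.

axial

Chair I (vinyl axial, ethyl equatorial, phenyl equatorial): E = 1.58 kcal/mol.
Chair II (vinyl equatorial, ethyl axial, phenyl axial): E = 4.79 kcal/mol.
Chair I is the more stable (lower-energy) conformer, and in that chair the vinyl group is axial.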